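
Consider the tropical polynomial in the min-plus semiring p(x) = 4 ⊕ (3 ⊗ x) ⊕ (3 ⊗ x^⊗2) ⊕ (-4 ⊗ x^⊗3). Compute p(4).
p(4) = 4

A tropical monomial a ⊗ x^⊗i evaluates to a + i · x. Evaluating each term at x = 4:
  Term 0 contributes 4 + 0 · 4 = 4
  Term 1 contributes 3 + 1 · 4 = 7
  Term 2 contributes 3 + 2 · 4 = 11
  Term 3 contributes -4 + 3 · 4 = 8
p(4) = ⊕ of these = min[4, 7, 11, 8] = 4.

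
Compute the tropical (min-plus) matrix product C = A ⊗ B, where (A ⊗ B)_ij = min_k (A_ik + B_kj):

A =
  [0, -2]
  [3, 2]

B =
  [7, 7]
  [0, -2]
A ⊗ B =
  [-2, -4]
  [2, 0]

Apply the min-plus product entry-by-entry:
  C[0][0] = min over k of (A[0][0] + B[0][0] = 0 + 7 = 7, A[0][1] + B[1][0] = -2 + 0 = -2) = -2 (attained at k = 1)
  C[0][1] = min over k of (A[0][0] + B[0][1] = 0 + 7 = 7, A[0][1] + B[1][1] = -2 + -2 = -4) = -4 (attained at k = 1)
  C[1][0] = min over k of (A[1][0] + B[0][0] = 3 + 7 = 10, A[1][1] + B[1][0] = 2 + 0 = 2) = 2 (attained at k = 1)
  C[1][1] = min over k of (A[1][0] + B[0][1] = 3 + 7 = 10, A[1][1] + B[1][1] = 2 + -2 = 0) = 0 (attained at k = 1)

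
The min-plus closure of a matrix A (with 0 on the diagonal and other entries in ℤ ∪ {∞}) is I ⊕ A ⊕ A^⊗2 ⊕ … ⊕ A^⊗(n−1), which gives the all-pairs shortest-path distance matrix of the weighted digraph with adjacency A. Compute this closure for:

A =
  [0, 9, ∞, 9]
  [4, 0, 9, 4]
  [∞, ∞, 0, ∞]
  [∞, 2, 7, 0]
Closure =
  [0, 9, 16, 9]
  [4, 0, 9, 4]
  [∞, ∞, 0, ∞]
  [6, 2, 7, 0]

This is the Floyd-Warshall all-pairs shortest-path computation. For each intermediate vertex k = 0, 1, …, 3, update dist[i][j] ← min(dist[i][j], dist[i][k] + dist[k][j]). The final matrix gives, for each (i, j), the minimum total weight of any directed path from i to j (possibly empty when i = j).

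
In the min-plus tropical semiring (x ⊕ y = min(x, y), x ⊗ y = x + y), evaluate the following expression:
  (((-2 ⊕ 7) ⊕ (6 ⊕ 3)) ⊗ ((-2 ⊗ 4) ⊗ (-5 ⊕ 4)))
(((-2 ⊕ 7) ⊕ (6 ⊕ 3)) ⊗ ((-2 ⊗ 4) ⊗ (-5 ⊕ 4))) = -5

Expand innermost to outermost. Recall ⊕ takes the minimum of its arguments and ⊗ takes their sum. Working out the expression (((-2 ⊕ 7) ⊕ (6 ⊕ 3)) ⊗ ((-2 ⊗ 4) ⊗ (-5 ⊕ 4))) gives -5.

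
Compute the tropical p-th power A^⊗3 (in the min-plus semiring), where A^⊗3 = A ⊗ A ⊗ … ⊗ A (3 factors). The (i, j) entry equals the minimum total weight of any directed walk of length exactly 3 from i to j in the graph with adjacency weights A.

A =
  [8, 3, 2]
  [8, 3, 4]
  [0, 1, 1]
A^⊗3 =
  [3, 4, 4]
  [5, 6, 6]
  [2, 3, 3]

Each entry (A^⊗3)_ij equals the minimum over all length-3 walks i = v_0 → v_1 → … → v_3 = j of Σ_t A[v_t][v_{t+1}]. For example, for (i, j) = (0, 2) we minimise over 9 possible intermediate vertex sequences; the minimum is 4, attained along the walk 0 → 2 → 0 → 2.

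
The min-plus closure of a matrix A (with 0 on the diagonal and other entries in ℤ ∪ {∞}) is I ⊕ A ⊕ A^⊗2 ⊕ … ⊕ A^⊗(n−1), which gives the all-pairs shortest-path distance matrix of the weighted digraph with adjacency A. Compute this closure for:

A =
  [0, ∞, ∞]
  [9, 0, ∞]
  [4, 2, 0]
Closure =
  [0, ∞, ∞]
  [9, 0, ∞]
  [4, 2, 0]

This is the Floyd-Warshall all-pairs shortest-path computation. For each intermediate vertex k = 0, 1, …, 2, update dist[i][j] ← min(dist[i][j], dist[i][k] + dist[k][j]). The final matrix gives, for each (i, j), the minimum total weight of any directed path from i to j (possibly empty when i = j).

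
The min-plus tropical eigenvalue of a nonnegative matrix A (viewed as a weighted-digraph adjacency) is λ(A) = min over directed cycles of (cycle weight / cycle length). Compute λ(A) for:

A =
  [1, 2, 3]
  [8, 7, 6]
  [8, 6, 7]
λ(A) = 1

Enumerate directed cycles and compute their means (weight / length). Sample:
  cycle 0 → 0: weight = 1, length = 1, mean = 1/1 ≈ 1.000
  cycle 1 → 1: weight = 7, length = 1, mean = 7/1 ≈ 7.000
  cycle 2 → 2: weight = 7, length = 1, mean = 7/1 ≈ 7.000
  cycle 0 → 1 → 0: weight = 10, length = 2, mean = 10/2 ≈ 5.000
  cycle 0 → 2 → 0: weight = 11, length = 2, mean = 11/2 ≈ 5.500
  cycle 1 → 0 → 1: weight = 10, length = 2, mean = 10/2 ≈ 5.000
Minimum mean = 1.000, attained e.g. along the cycle 0 → 0 with weight 1 and length 1. So λ(A) = 1/1 = 1.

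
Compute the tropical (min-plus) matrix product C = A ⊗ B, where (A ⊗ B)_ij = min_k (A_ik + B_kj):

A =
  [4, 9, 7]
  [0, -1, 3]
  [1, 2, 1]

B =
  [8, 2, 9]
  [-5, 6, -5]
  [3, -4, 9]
A ⊗ B =
  [4, 3, 4]
  [-6, -1, -6]
  [-3, -3, -3]

Apply the min-plus product entry-by-entry:
  C[0][0] = min over k of (A[0][0] + B[0][0] = 4 + 8 = 12, A[0][1] + B[1][0] = 9 + -5 = 4, A[0][2] + B[2][0] = 7 + 3 = 10) = 4 (attained at k = 1)
  C[0][1] = min over k of (A[0][0] + B[0][1] = 4 + 2 = 6, A[0][1] + B[1][1] = 9 + 6 = 15, A[0][2] + B[2][1] = 7 + -4 = 3) = 3 (attained at k = 2)
  C[0][2] = min over k of (A[0][0] + B[0][2] = 4 + 9 = 13, A[0][1] + B[1][2] = 9 + -5 = 4, A[0][2] + B[2][2] = 7 + 9 = 16) = 4 (attained at k = 1)
  C[1][0] = min over k of (A[1][0] + B[0][0] = 0 + 8 = 8, A[1][1] + B[1][0] = -1 + -5 = -6, A[1][2] + B[2][0] = 3 + 3 = 6) = -6 (attained at k = 1)
  C[1][1] = min over k of (A[1][0] + B[0][1] = 0 + 2 = 2, A[1][1] + B[1][1] = -1 + 6 = 5, A[1][2] + B[2][1] = 3 + -4 = -1) = -1 (attained at k = 2)
  C[1][2] = min over k of (A[1][0] + B[0][2] = 0 + 9 = 9, A[1][1] + B[1][2] = -1 + -5 = -6, A[1][2] + B[2][2] = 3 + 9 = 12) = -6 (attained at k = 1)
  C[2][0] = min over k of (A[2][0] + B[0][0] = 1 + 8 = 9, A[2][1] + B[1][0] = 2 + -5 = -3, A[2][2] + B[2][0] = 1 + 3 = 4) = -3 (attained at k = 1)
  C[2][1] = min over k of (A[2][0] + B[0][1] = 1 + 2 = 3, A[2][1] + B[1][1] = 2 + 6 = 8, A[2][2] + B[2][1] = 1 + -4 = -3) = -3 (attained at k = 2)
  C[2][2] = min over k of (A[2][0] + B[0][2] = 1 + 9 = 10, A[2][1] + B[1][2] = 2 + -5 = -3, A[2][2] + B[2][2] = 1 + 9 = 10) = -3 (attained at k = 1)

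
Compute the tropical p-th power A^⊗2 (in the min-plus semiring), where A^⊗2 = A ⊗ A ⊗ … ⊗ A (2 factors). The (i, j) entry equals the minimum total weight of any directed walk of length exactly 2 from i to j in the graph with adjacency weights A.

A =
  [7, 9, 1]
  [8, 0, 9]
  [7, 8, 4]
A^⊗2 =
  [8, 9, 5]
  [8, 0, 9]
  [11, 8, 8]

Each entry (A^⊗2)_ij equals the minimum over all length-2 walks i = v_0 → v_1 → … → v_2 = j of Σ_t A[v_t][v_{t+1}]. For example, for (i, j) = (0, 2) we minimise over 3 possible intermediate vertex sequences; the minimum is 5, attained along the walk 0 → 2 → 2.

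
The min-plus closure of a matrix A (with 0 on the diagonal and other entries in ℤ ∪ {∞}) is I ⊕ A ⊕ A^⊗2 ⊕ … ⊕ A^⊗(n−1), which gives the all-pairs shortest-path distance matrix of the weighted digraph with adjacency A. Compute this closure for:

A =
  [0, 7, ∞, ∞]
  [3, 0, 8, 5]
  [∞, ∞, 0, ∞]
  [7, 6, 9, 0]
Closure =
  [0, 7, 15, 12]
  [3, 0, 8, 5]
  [∞, ∞, 0, ∞]
  [7, 6, 9, 0]

This is the Floyd-Warshall all-pairs shortest-path computation. For each intermediate vertex k = 0, 1, …, 3, update dist[i][j] ← min(dist[i][j], dist[i][k] + dist[k][j]). The final matrix gives, for each (i, j), the minimum total weight of any directed path from i to j (possibly empty when i = j).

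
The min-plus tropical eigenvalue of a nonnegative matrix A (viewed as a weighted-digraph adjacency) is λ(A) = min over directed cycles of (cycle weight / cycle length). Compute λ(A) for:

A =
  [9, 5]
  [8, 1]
λ(A) = 1

Enumerate directed cycles and compute their means (weight / length). Sample:
  cycle 0 → 0: weight = 9, length = 1, mean = 9/1 ≈ 9.000
  cycle 1 → 1: weight = 1, length = 1, mean = 1/1 ≈ 1.000
  cycle 0 → 1 → 0: weight = 13, length = 2, mean = 13/2 ≈ 6.500
  cycle 1 → 0 → 1: weight = 13, length = 2, mean = 13/2 ≈ 6.500
Minimum mean = 1.000, attained e.g. along the cycle 1 → 1 with weight 1 and length 1. So λ(A) = 1/1 = 1.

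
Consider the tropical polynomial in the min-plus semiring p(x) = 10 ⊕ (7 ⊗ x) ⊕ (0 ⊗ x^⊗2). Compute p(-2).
p(-2) = -4

A tropical monomial a ⊗ x^⊗i evaluates to a + i · x. Evaluating each term at x = -2:
  Term 0 contributes 10 + 0 · -2 = 10
  Term 1 contributes 7 + 1 · -2 = 5
  Term 2 contributes 0 + 2 · -2 = -4
p(-2) = ⊕ of these = min[10, 5, -4] = -4.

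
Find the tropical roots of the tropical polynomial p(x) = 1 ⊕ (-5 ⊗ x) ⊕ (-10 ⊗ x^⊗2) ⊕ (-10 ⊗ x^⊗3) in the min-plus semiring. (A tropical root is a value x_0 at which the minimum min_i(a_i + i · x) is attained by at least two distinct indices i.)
Roots: {0, 5, 6}

Each tropical root is a break point of the lower envelope of the lines y = a_i + i · x (there are 4 lines, with slopes 0, 1, ..., 3). Only the lines that attain the minimum somewhere contribute to roots; other lines are dominated. Here the surviving (envelope) indices are i = 3, i = 2, i = 1, i = 0.
Intersections between consecutive envelope lines give the roots: for adjacent envelope indices i < j the intersection is x = (a_i − a_j) / (j − i). Reading off the sorted break points: {0, 5, 6}.
Verification: at each break x_0, at least two indices attain the minimum of min_i(a_i + i · x_0).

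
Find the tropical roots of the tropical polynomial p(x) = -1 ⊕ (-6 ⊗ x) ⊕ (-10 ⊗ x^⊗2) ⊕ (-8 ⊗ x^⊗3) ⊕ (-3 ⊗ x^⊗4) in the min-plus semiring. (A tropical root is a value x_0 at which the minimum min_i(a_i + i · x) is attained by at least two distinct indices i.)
Roots: {-5, -2, 4, 5}

Each tropical root is a break point of the lower envelope of the lines y = a_i + i · x (there are 5 lines, with slopes 0, 1, ..., 4). Only the lines that attain the minimum somewhere contribute to roots; other lines are dominated. Here the surviving (envelope) indices are i = 4, i = 3, i = 2, i = 1, i = 0.
Intersections between consecutive envelope lines give the roots: for adjacent envelope indices i < j the intersection is x = (a_i − a_j) / (j − i). Reading off the sorted break points: {-5, -2, 4, 5}.
Verification: at each break x_0, at least two indices attain the minimum of min_i(a_i + i · x_0).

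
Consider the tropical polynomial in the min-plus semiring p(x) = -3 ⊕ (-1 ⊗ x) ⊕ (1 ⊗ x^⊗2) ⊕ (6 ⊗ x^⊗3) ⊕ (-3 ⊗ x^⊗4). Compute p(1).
p(1) = -3

A tropical monomial a ⊗ x^⊗i evaluates to a + i · x. Evaluating each term at x = 1:
  Term 0 contributes -3 + 0 · 1 = -3
  Term 1 contributes -1 + 1 · 1 = 0
  Term 2 contributes 1 + 2 · 1 = 3
  Term 3 contributes 6 + 3 · 1 = 9
  Term 4 contributes -3 + 4 · 1 = 1
p(1) = ⊕ of these = min[-3, 0, 3, 9, 1] = -3.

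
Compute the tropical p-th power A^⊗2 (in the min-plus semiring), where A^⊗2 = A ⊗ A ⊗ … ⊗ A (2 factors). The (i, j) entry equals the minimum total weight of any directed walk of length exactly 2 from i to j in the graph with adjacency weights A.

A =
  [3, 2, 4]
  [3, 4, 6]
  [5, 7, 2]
A^⊗2 =
  [5, 5, 6]
  [6, 5, 7]
  [7, 7, 4]

Each entry (A^⊗2)_ij equals the minimum over all length-2 walks i = v_0 → v_1 → … → v_2 = j of Σ_t A[v_t][v_{t+1}]. For example, for (i, j) = (0, 2) we minimise over 3 possible intermediate vertex sequences; the minimum is 6, attained along the walk 0 → 2 → 2.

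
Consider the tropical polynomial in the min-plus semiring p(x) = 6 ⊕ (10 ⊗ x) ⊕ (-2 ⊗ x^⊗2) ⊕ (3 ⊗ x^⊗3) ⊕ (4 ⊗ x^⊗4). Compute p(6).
p(6) = 6

A tropical monomial a ⊗ x^⊗i evaluates to a + i · x. Evaluating each term at x = 6:
  Term 0 contributes 6 + 0 · 6 = 6
  Term 1 contributes 10 + 1 · 6 = 16
  Term 2 contributes -2 + 2 · 6 = 10
  Term 3 contributes 3 + 3 · 6 = 21
  Term 4 contributes 4 + 4 · 6 = 28
p(6) = ⊕ of these = min[6, 16, 10, 21, 28] = 6.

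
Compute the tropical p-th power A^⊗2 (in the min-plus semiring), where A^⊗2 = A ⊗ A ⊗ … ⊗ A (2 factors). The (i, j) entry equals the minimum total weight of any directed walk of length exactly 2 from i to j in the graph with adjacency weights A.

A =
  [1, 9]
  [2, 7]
A^⊗2 =
  [2, 10]
  [3, 11]

Each entry (A^⊗2)_ij equals the minimum over all length-2 walks i = v_0 → v_1 → … → v_2 = j of Σ_t A[v_t][v_{t+1}]. For example, for (i, j) = (0, 1) we minimise over 2 possible intermediate vertex sequences; the minimum is 10, attained along the walk 0 → 0 → 1.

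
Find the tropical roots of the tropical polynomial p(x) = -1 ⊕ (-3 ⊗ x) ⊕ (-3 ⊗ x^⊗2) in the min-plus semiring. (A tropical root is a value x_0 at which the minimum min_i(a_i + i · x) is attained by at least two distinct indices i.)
Roots: {0, 2}

Each tropical root is a break point of the lower envelope of the lines y = a_i + i · x (there are 3 lines, with slopes 0, 1, ..., 2). Only the lines that attain the minimum somewhere contribute to roots; other lines are dominated. Here the surviving (envelope) indices are i = 2, i = 1, i = 0.
Intersections between consecutive envelope lines give the roots: for adjacent envelope indices i < j the intersection is x = (a_i − a_j) / (j − i). Reading off the sorted break points: {0, 2}.
Verification: at each break x_0, at least two indices attain the minimum of min_i(a_i + i · x_0).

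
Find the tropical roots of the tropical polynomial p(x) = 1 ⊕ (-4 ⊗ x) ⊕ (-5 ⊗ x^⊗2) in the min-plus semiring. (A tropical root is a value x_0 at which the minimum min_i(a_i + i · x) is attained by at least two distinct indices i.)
Roots: {1, 5}

Each tropical root is a break point of the lower envelope of the lines y = a_i + i · x (there are 3 lines, with slopes 0, 1, ..., 2). Only the lines that attain the minimum somewhere contribute to roots; other lines are dominated. Here the surviving (envelope) indices are i = 2, i = 1, i = 0.
Intersections between consecutive envelope lines give the roots: for adjacent envelope indices i < j the intersection is x = (a_i − a_j) / (j − i). Reading off the sorted break points: {1, 5}.
Verification: at each break x_0, at least two indices attain the minimum of min_i(a_i + i · x_0).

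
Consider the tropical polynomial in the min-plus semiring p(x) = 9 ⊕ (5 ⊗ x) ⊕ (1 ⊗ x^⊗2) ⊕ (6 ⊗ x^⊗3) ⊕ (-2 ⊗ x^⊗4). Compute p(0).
p(0) = -2

A tropical monomial a ⊗ x^⊗i evaluates to a + i · x. Evaluating each term at x = 0:
  Term 0 contributes 9 + 0 · 0 = 9
  Term 1 contributes 5 + 1 · 0 = 5
  Term 2 contributes 1 + 2 · 0 = 1
  Term 3 contributes 6 + 3 · 0 = 6
  Term 4 contributes -2 + 4 · 0 = -2
p(0) = ⊕ of these = min[9, 5, 1, 6, -2] = -2.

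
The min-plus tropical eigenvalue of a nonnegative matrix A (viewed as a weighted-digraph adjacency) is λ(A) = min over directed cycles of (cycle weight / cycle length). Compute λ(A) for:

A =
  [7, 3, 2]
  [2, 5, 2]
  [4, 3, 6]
λ(A) = 7/3

Enumerate directed cycles and compute their means (weight / length). Sample:
  cycle 0 → 0: weight = 7, length = 1, mean = 7/1 ≈ 7.000
  cycle 1 → 1: weight = 5, length = 1, mean = 5/1 ≈ 5.000
  cycle 2 → 2: weight = 6, length = 1, mean = 6/1 ≈ 6.000
  cycle 0 → 1 → 0: weight = 5, length = 2, mean = 5/2 ≈ 2.500
  cycle 0 → 2 → 0: weight = 6, length = 2, mean = 6/2 ≈ 3.000
  cycle 1 → 0 → 1: weight = 5, length = 2, mean = 5/2 ≈ 2.500
Minimum mean = 2.333, attained e.g. along the cycle 0 → 2 → 1 → 0 with weight 7 and length 3. So λ(A) = 7/3 = 7/3.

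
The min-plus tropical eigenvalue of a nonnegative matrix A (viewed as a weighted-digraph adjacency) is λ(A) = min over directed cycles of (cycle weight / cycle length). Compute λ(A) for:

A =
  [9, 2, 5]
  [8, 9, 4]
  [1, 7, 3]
λ(A) = 7/3

Enumerate directed cycles and compute their means (weight / length). Sample:
  cycle 0 → 0: weight = 9, length = 1, mean = 9/1 ≈ 9.000
  cycle 1 → 1: weight = 9, length = 1, mean = 9/1 ≈ 9.000
  cycle 2 → 2: weight = 3, length = 1, mean = 3/1 ≈ 3.000
  cycle 0 → 1 → 0: weight = 10, length = 2, mean = 10/2 ≈ 5.000
  cycle 0 → 2 → 0: weight = 6, length = 2, mean = 6/2 ≈ 3.000
  cycle 1 → 0 → 1: weight = 10, length = 2, mean = 10/2 ≈ 5.000
Minimum mean = 2.333, attained e.g. along the cycle 0 → 1 → 2 → 0 with weight 7 and length 3. So λ(A) = 7/3 = 7/3.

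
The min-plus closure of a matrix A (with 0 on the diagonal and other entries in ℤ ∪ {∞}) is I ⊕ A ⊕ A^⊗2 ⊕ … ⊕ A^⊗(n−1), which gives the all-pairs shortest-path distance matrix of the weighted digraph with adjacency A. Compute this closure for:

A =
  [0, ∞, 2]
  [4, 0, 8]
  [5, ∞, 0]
Closure =
  [0, ∞, 2]
  [4, 0, 6]
  [5, ∞, 0]

This is the Floyd-Warshall all-pairs shortest-path computation. For each intermediate vertex k = 0, 1, …, 2, update dist[i][j] ← min(dist[i][j], dist[i][k] + dist[k][j]). The final matrix gives, for each (i, j), the minimum total weight of any directed path from i to j (possibly empty when i = j).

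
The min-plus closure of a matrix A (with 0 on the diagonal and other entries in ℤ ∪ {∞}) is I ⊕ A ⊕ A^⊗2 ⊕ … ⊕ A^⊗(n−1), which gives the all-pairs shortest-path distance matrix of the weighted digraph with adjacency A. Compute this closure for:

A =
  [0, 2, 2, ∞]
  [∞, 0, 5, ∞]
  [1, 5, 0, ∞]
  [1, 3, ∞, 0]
Closure =
  [0, 2, 2, ∞]
  [6, 0, 5, ∞]
  [1, 3, 0, ∞]
  [1, 3, 3, 0]

This is the Floyd-Warshall all-pairs shortest-path computation. For each intermediate vertex k = 0, 1, …, 3, update dist[i][j] ← min(dist[i][j], dist[i][k] + dist[k][j]). The final matrix gives, for each (i, j), the minimum total weight of any directed path from i to j (possibly empty when i = j).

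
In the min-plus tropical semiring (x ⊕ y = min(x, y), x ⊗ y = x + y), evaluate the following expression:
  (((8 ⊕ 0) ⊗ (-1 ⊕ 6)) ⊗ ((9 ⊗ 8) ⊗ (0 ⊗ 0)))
(((8 ⊕ 0) ⊗ (-1 ⊕ 6)) ⊗ ((9 ⊗ 8) ⊗ (0 ⊗ 0))) = 16

Expand innermost to outermost. Recall ⊕ takes the minimum of its arguments and ⊗ takes their sum. Working out the expression (((8 ⊕ 0) ⊗ (-1 ⊕ 6)) ⊗ ((9 ⊗ 8) ⊗ (0 ⊗ 0))) gives 16.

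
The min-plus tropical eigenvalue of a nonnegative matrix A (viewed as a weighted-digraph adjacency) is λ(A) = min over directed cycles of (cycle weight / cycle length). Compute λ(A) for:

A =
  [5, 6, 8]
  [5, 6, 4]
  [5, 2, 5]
λ(A) = 3

Enumerate directed cycles and compute their means (weight / length). Sample:
  cycle 0 → 0: weight = 5, length = 1, mean = 5/1 ≈ 5.000
  cycle 1 → 1: weight = 6, length = 1, mean = 6/1 ≈ 6.000
  cycle 2 → 2: weight = 5, length = 1, mean = 5/1 ≈ 5.000
  cycle 0 → 1 → 0: weight = 11, length = 2, mean = 11/2 ≈ 5.500
  cycle 0 → 2 → 0: weight = 13, length = 2, mean = 13/2 ≈ 6.500
  cycle 1 → 0 → 1: weight = 11, length = 2, mean = 11/2 ≈ 5.500
Minimum mean = 3.000, attained e.g. along the cycle 1 → 2 → 1 with weight 6 and length 2. So λ(A) = 6/2 = 3.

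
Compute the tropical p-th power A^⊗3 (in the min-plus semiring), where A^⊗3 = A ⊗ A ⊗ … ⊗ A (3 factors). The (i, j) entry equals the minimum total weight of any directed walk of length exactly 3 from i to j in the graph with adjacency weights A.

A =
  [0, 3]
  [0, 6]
A^⊗3 =
  [0, 3]
  [0, 3]

Each entry (A^⊗3)_ij equals the minimum over all length-3 walks i = v_0 → v_1 → … → v_3 = j of Σ_t A[v_t][v_{t+1}]. For example, for (i, j) = (0, 1) we minimise over 4 possible intermediate vertex sequences; the minimum is 3, attained along the walk 0 → 0 → 0 → 1.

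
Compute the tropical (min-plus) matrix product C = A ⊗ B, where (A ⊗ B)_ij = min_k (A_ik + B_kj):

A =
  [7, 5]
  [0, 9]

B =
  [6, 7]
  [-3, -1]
A ⊗ B =
  [2, 4]
  [6, 7]

Apply the min-plus product entry-by-entry:
  C[0][0] = min over k of (A[0][0] + B[0][0] = 7 + 6 = 13, A[0][1] + B[1][0] = 5 + -3 = 2) = 2 (attained at k = 1)
  C[0][1] = min over k of (A[0][0] + B[0][1] = 7 + 7 = 14, A[0][1] + B[1][1] = 5 + -1 = 4) = 4 (attained at k = 1)
  C[1][0] = min over k of (A[1][0] + B[0][0] = 0 + 6 = 6, A[1][1] + B[1][0] = 9 + -3 = 6) = 6 (attained at k = 0)
  C[1][1] = min over k of (A[1][0] + B[0][1] = 0 + 7 = 7, A[1][1] + B[1][1] = 9 + -1 = 8) = 7 (attained at k = 0)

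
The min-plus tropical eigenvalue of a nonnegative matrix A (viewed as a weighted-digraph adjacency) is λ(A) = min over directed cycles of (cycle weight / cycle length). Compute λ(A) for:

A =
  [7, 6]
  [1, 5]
λ(A) = 7/2

Enumerate directed cycles and compute their means (weight / length). Sample:
  cycle 0 → 0: weight = 7, length = 1, mean = 7/1 ≈ 7.000
  cycle 1 → 1: weight = 5, length = 1, mean = 5/1 ≈ 5.000
  cycle 0 → 1 → 0: weight = 7, length = 2, mean = 7/2 ≈ 3.500
  cycle 1 → 0 → 1: weight = 7, length = 2, mean = 7/2 ≈ 3.500
Minimum mean = 3.500, attained e.g. along the cycle 0 → 1 → 0 with weight 7 and length 2. So λ(A) = 7/2 = 7/2.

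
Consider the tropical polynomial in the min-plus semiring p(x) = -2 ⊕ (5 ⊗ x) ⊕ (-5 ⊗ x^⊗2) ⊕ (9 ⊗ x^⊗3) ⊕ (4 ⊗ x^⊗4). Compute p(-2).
p(-2) = -9

A tropical monomial a ⊗ x^⊗i evaluates to a + i · x. Evaluating each term at x = -2:
  Term 0 contributes -2 + 0 · -2 = -2
  Term 1 contributes 5 + 1 · -2 = 3
  Term 2 contributes -5 + 2 · -2 = -9
  Term 3 contributes 9 + 3 · -2 = 3
  Term 4 contributes 4 + 4 · -2 = -4
p(-2) = ⊕ of these = min[-2, 3, -9, 3, -4] = -9.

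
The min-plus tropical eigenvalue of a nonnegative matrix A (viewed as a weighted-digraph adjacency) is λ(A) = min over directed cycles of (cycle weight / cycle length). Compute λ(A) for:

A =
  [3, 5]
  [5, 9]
λ(A) = 3

Enumerate directed cycles and compute their means (weight / length). Sample:
  cycle 0 → 0: weight = 3, length = 1, mean = 3/1 ≈ 3.000
  cycle 1 → 1: weight = 9, length = 1, mean = 9/1 ≈ 9.000
  cycle 0 → 1 → 0: weight = 10, length = 2, mean = 10/2 ≈ 5.000
  cycle 1 → 0 → 1: weight = 10, length = 2, mean = 10/2 ≈ 5.000
Minimum mean = 3.000, attained e.g. along the cycle 0 → 0 with weight 3 and length 1. So λ(A) = 3/1 = 3.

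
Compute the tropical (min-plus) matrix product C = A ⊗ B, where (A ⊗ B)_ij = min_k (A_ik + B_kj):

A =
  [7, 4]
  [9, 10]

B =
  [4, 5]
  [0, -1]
A ⊗ B =
  [4, 3]
  [10, 9]

Apply the min-plus product entry-by-entry:
  C[0][0] = min over k of (A[0][0] + B[0][0] = 7 + 4 = 11, A[0][1] + B[1][0] = 4 + 0 = 4) = 4 (attained at k = 1)
  C[0][1] = min over k of (A[0][0] + B[0][1] = 7 + 5 = 12, A[0][1] + B[1][1] = 4 + -1 = 3) = 3 (attained at k = 1)
  C[1][0] = min over k of (A[1][0] + B[0][0] = 9 + 4 = 13, A[1][1] + B[1][0] = 10 + 0 = 10) = 10 (attained at k = 1)
  C[1][1] = min over k of (A[1][0] + B[0][1] = 9 + 5 = 14, A[1][1] + B[1][1] = 10 + -1 = 9) = 9 (attained at k = 1)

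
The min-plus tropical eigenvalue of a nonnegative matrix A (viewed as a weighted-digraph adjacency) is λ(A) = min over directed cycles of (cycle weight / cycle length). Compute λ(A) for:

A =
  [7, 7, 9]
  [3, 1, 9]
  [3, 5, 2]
λ(A) = 1

Enumerate directed cycles and compute their means (weight / length). Sample:
  cycle 0 → 0: weight = 7, length = 1, mean = 7/1 ≈ 7.000
  cycle 1 → 1: weight = 1, length = 1, mean = 1/1 ≈ 1.000
  cycle 2 → 2: weight = 2, length = 1, mean = 2/1 ≈ 2.000
  cycle 0 → 1 → 0: weight = 10, length = 2, mean = 10/2 ≈ 5.000
  cycle 0 → 2 → 0: weight = 12, length = 2, mean = 12/2 ≈ 6.000
  cycle 1 → 0 → 1: weight = 10, length = 2, mean = 10/2 ≈ 5.000
Minimum mean = 1.000, attained e.g. along the cycle 1 → 1 with weight 1 and length 1. So λ(A) = 1/1 = 1.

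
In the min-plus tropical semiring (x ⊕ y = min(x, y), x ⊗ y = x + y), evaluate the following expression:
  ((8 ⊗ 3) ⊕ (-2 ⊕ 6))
((8 ⊗ 3) ⊕ (-2 ⊕ 6)) = -2

Expand innermost to outermost. Recall ⊕ takes the minimum of its arguments and ⊗ takes their sum. Working out the expression ((8 ⊗ 3) ⊕ (-2 ⊕ 6)) gives -2.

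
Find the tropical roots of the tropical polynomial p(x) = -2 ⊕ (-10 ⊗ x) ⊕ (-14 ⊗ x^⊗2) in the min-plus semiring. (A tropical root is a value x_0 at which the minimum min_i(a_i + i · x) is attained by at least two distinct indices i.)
Roots: {4, 8}

Each tropical root is a break point of the lower envelope of the lines y = a_i + i · x (there are 3 lines, with slopes 0, 1, ..., 2). Only the lines that attain the minimum somewhere contribute to roots; other lines are dominated. Here the surviving (envelope) indices are i = 2, i = 1, i = 0.
Intersections between consecutive envelope lines give the roots: for adjacent envelope indices i < j the intersection is x = (a_i − a_j) / (j − i). Reading off the sorted break points: {4, 8}.
Verification: at each break x_0, at least two indices attain the minimum of min_i(a_i + i · x_0).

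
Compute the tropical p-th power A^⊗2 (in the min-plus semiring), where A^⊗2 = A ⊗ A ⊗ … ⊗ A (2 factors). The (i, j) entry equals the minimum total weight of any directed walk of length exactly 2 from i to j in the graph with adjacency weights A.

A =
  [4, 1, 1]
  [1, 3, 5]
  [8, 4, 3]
A^⊗2 =
  [2, 4, 4]
  [4, 2, 2]
  [5, 7, 6]

Each entry (A^⊗2)_ij equals the minimum over all length-2 walks i = v_0 → v_1 → … → v_2 = j of Σ_t A[v_t][v_{t+1}]. For example, for (i, j) = (0, 2) we minimise over 3 possible intermediate vertex sequences; the minimum is 4, attained along the walk 0 → 2 → 2.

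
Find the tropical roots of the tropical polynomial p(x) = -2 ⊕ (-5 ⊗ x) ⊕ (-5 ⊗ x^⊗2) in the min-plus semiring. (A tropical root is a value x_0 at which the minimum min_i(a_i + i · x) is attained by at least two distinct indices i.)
Roots: {0, 3}

Each tropical root is a break point of the lower envelope of the lines y = a_i + i · x (there are 3 lines, with slopes 0, 1, ..., 2). Only the lines that attain the minimum somewhere contribute to roots; other lines are dominated. Here the surviving (envelope) indices are i = 2, i = 1, i = 0.
Intersections between consecutive envelope lines give the roots: for adjacent envelope indices i < j the intersection is x = (a_i − a_j) / (j − i). Reading off the sorted break points: {0, 3}.
Verification: at each break x_0, at least two indices attain the minimum of min_i(a_i + i · x_0).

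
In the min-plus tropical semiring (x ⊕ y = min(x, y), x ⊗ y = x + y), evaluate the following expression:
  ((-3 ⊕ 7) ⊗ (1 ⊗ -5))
((-3 ⊕ 7) ⊗ (1 ⊗ -5)) = -7

Expand innermost to outermost. Recall ⊕ takes the minimum of its arguments and ⊗ takes their sum. Working out the expression ((-3 ⊕ 7) ⊗ (1 ⊗ -5)) gives -7.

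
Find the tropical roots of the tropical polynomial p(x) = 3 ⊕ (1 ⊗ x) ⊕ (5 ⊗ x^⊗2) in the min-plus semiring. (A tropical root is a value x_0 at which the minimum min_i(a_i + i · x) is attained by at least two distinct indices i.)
Roots: {-4, 2}

Each tropical root is a break point of the lower envelope of the lines y = a_i + i · x (there are 3 lines, with slopes 0, 1, ..., 2). Only the lines that attain the minimum somewhere contribute to roots; other lines are dominated. Here the surviving (envelope) indices are i = 2, i = 1, i = 0.
Intersections between consecutive envelope lines give the roots: for adjacent envelope indices i < j the intersection is x = (a_i − a_j) / (j − i). Reading off the sorted break points: {-4, 2}.
Verification: at each break x_0, at least two indices attain the minimum of min_i(a_i + i · x_0).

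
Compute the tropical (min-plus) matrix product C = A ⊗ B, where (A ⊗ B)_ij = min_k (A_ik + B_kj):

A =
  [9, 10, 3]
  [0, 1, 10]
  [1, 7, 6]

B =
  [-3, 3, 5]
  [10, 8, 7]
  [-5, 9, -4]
A ⊗ B =
  [-2, 12, -1]
  [-3, 3, 5]
  [-2, 4, 2]

Apply the min-plus product entry-by-entry:
  C[0][0] = min over k of (A[0][0] + B[0][0] = 9 + -3 = 6, A[0][1] + B[1][0] = 10 + 10 = 20, A[0][2] + B[2][0] = 3 + -5 = -2) = -2 (attained at k = 2)
  C[0][1] = min over k of (A[0][0] + B[0][1] = 9 + 3 = 12, A[0][1] + B[1][1] = 10 + 8 = 18, A[0][2] + B[2][1] = 3 + 9 = 12) = 12 (attained at k = 0)
  C[0][2] = min over k of (A[0][0] + B[0][2] = 9 + 5 = 14, A[0][1] + B[1][2] = 10 + 7 = 17, A[0][2] + B[2][2] = 3 + -4 = -1) = -1 (attained at k = 2)
  C[1][0] = min over k of (A[1][0] + B[0][0] = 0 + -3 = -3, A[1][1] + B[1][0] = 1 + 10 = 11, A[1][2] + B[2][0] = 10 + -5 = 5) = -3 (attained at k = 0)
  C[1][1] = min over k of (A[1][0] + B[0][1] = 0 + 3 = 3, A[1][1] + B[1][1] = 1 + 8 = 9, A[1][2] + B[2][1] = 10 + 9 = 19) = 3 (attained at k = 0)
  C[1][2] = min over k of (A[1][0] + B[0][2] = 0 + 5 = 5, A[1][1] + B[1][2] = 1 + 7 = 8, A[1][2] + B[2][2] = 10 + -4 = 6) = 5 (attained at k = 0)
  C[2][0] = min over k of (A[2][0] + B[0][0] = 1 + -3 = -2, A[2][1] + B[1][0] = 7 + 10 = 17, A[2][2] + B[2][0] = 6 + -5 = 1) = -2 (attained at k = 0)
  C[2][1] = min over k of (A[2][0] + B[0][1] = 1 + 3 = 4, A[2][1] + B[1][1] = 7 + 8 = 15, A[2][2] + B[2][1] = 6 + 9 = 15) = 4 (attained at k = 0)
  C[2][2] = min over k of (A[2][0] + B[0][2] = 1 + 5 = 6, A[2][1] + B[1][2] = 7 + 7 = 14, A[2][2] + B[2][2] = 6 + -4 = 2) = 2 (attained at k = 2)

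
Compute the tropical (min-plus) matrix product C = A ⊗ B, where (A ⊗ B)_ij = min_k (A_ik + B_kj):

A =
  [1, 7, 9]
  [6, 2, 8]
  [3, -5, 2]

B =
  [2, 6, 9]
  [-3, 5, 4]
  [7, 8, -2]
A ⊗ B =
  [3, 7, 7]
  [-1, 7, 6]
  [-8, 0, -1]

Apply the min-plus product entry-by-entry:
  C[0][0] = min over k of (A[0][0] + B[0][0] = 1 + 2 = 3, A[0][1] + B[1][0] = 7 + -3 = 4, A[0][2] + B[2][0] = 9 + 7 = 16) = 3 (attained at k = 0)
  C[0][1] = min over k of (A[0][0] + B[0][1] = 1 + 6 = 7, A[0][1] + B[1][1] = 7 + 5 = 12, A[0][2] + B[2][1] = 9 + 8 = 17) = 7 (attained at k = 0)
  C[0][2] = min over k of (A[0][0] + B[0][2] = 1 + 9 = 10, A[0][1] + B[1][2] = 7 + 4 = 11, A[0][2] + B[2][2] = 9 + -2 = 7) = 7 (attained at k = 2)
  C[1][0] = min over k of (A[1][0] + B[0][0] = 6 + 2 = 8, A[1][1] + B[1][0] = 2 + -3 = -1, A[1][2] + B[2][0] = 8 + 7 = 15) = -1 (attained at k = 1)
  C[1][1] = min over k of (A[1][0] + B[0][1] = 6 + 6 = 12, A[1][1] + B[1][1] = 2 + 5 = 7, A[1][2] + B[2][1] = 8 + 8 = 16) = 7 (attained at k = 1)
  C[1][2] = min over k of (A[1][0] + B[0][2] = 6 + 9 = 15, A[1][1] + B[1][2] = 2 + 4 = 6, A[1][2] + B[2][2] = 8 + -2 = 6) = 6 (attained at k = 1)
  C[2][0] = min over k of (A[2][0] + B[0][0] = 3 + 2 = 5, A[2][1] + B[1][0] = -5 + -3 = -8, A[2][2] + B[2][0] = 2 + 7 = 9) = -8 (attained at k = 1)
  C[2][1] = min over k of (A[2][0] + B[0][1] = 3 + 6 = 9, A[2][1] + B[1][1] = -5 + 5 = 0, A[2][2] + B[2][1] = 2 + 8 = 10) = 0 (attained at k = 1)
  C[2][2] = min over k of (A[2][0] + B[0][2] = 3 + 9 = 12, A[2][1] + B[1][2] = -5 + 4 = -1, A[2][2] + B[2][2] = 2 + -2 = 0) = -1 (attained at k = 1)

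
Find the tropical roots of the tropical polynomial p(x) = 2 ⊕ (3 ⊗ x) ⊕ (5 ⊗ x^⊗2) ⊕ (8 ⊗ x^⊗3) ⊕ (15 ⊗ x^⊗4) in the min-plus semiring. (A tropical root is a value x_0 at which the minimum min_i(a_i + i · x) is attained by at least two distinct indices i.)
Roots: {-7, -3, -2, -1}

Each tropical root is a break point of the lower envelope of the lines y = a_i + i · x (there are 5 lines, with slopes 0, 1, ..., 4). Only the lines that attain the minimum somewhere contribute to roots; other lines are dominated. Here the surviving (envelope) indices are i = 4, i = 3, i = 2, i = 1, i = 0.
Intersections between consecutive envelope lines give the roots: for adjacent envelope indices i < j the intersection is x = (a_i − a_j) / (j − i). Reading off the sorted break points: {-7, -3, -2, -1}.
Verification: at each break x_0, at least two indices attain the minimum of min_i(a_i + i · x_0).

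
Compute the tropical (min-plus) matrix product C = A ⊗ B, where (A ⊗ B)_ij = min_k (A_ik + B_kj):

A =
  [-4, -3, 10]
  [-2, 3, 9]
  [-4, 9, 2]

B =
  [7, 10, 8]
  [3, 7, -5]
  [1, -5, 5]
A ⊗ B =
  [0, 4, -8]
  [5, 4, -2]
  [3, -3, 4]

Apply the min-plus product entry-by-entry:
  C[0][0] = min over k of (A[0][0] + B[0][0] = -4 + 7 = 3, A[0][1] + B[1][0] = -3 + 3 = 0, A[0][2] + B[2][0] = 10 + 1 = 11) = 0 (attained at k = 1)
  C[0][1] = min over k of (A[0][0] + B[0][1] = -4 + 10 = 6, A[0][1] + B[1][1] = -3 + 7 = 4, A[0][2] + B[2][1] = 10 + -5 = 5) = 4 (attained at k = 1)
  C[0][2] = min over k of (A[0][0] + B[0][2] = -4 + 8 = 4, A[0][1] + B[1][2] = -3 + -5 = -8, A[0][2] + B[2][2] = 10 + 5 = 15) = -8 (attained at k = 1)
  C[1][0] = min over k of (A[1][0] + B[0][0] = -2 + 7 = 5, A[1][1] + B[1][0] = 3 + 3 = 6, A[1][2] + B[2][0] = 9 + 1 = 10) = 5 (attained at k = 0)
  C[1][1] = min over k of (A[1][0] + B[0][1] = -2 + 10 = 8, A[1][1] + B[1][1] = 3 + 7 = 10, A[1][2] + B[2][1] = 9 + -5 = 4) = 4 (attained at k = 2)
  C[1][2] = min over k of (A[1][0] + B[0][2] = -2 + 8 = 6, A[1][1] + B[1][2] = 3 + -5 = -2, A[1][2] + B[2][2] = 9 + 5 = 14) = -2 (attained at k = 1)
  C[2][0] = min over k of (A[2][0] + B[0][0] = -4 + 7 = 3, A[2][1] + B[1][0] = 9 + 3 = 12, A[2][2] + B[2][0] = 2 + 1 = 3) = 3 (attained at k = 0)
  C[2][1] = min over k of (A[2][0] + B[0][1] = -4 + 10 = 6, A[2][1] + B[1][1] = 9 + 7 = 16, A[2][2] + B[2][1] = 2 + -5 = -3) = -3 (attained at k = 2)
  C[2][2] = min over k of (A[2][0] + B[0][2] = -4 + 8 = 4, A[2][1] + B[1][2] = 9 + -5 = 4, A[2][2] + B[2][2] = 2 + 5 = 7) = 4 (attained at k = 0)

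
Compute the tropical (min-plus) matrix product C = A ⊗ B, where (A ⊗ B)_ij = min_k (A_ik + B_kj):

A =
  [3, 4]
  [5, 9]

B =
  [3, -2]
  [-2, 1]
A ⊗ B =
  [2, 1]
  [7, 3]

Apply the min-plus product entry-by-entry:
  C[0][0] = min over k of (A[0][0] + B[0][0] = 3 + 3 = 6, A[0][1] + B[1][0] = 4 + -2 = 2) = 2 (attained at k = 1)
  C[0][1] = min over k of (A[0][0] + B[0][1] = 3 + -2 = 1, A[0][1] + B[1][1] = 4 + 1 = 5) = 1 (attained at k = 0)
  C[1][0] = min over k of (A[1][0] + B[0][0] = 5 + 3 = 8, A[1][1] + B[1][0] = 9 + -2 = 7) = 7 (attained at k = 1)
  C[1][1] = min over k of (A[1][0] + B[0][1] = 5 + -2 = 3, A[1][1] + B[1][1] = 9 + 1 = 10) = 3 (attained at k = 0)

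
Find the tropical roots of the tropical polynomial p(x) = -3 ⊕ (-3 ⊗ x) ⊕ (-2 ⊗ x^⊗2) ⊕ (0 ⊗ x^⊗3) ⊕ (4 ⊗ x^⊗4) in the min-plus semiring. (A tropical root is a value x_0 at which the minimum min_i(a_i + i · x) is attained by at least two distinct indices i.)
Roots: {-4, -2, -1, 0}

Each tropical root is a break point of the lower envelope of the lines y = a_i + i · x (there are 5 lines, with slopes 0, 1, ..., 4). Only the lines that attain the minimum somewhere contribute to roots; other lines are dominated. Here the surviving (envelope) indices are i = 4, i = 3, i = 2, i = 1, i = 0.
Intersections between consecutive envelope lines give the roots: for adjacent envelope indices i < j the intersection is x = (a_i − a_j) / (j − i). Reading off the sorted break points: {-4, -2, -1, 0}.
Verification: at each break x_0, at least two indices attain the minimum of min_i(a_i + i · x_0).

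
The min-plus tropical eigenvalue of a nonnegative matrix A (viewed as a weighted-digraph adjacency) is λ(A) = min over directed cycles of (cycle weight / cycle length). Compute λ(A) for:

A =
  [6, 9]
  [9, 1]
λ(A) = 1

Enumerate directed cycles and compute their means (weight / length). Sample:
  cycle 0 → 0: weight = 6, length = 1, mean = 6/1 ≈ 6.000
  cycle 1 → 1: weight = 1, length = 1, mean = 1/1 ≈ 1.000
  cycle 0 → 1 → 0: weight = 18, length = 2, mean = 18/2 ≈ 9.000
  cycle 1 → 0 → 1: weight = 18, length = 2, mean = 18/2 ≈ 9.000
Minimum mean = 1.000, attained e.g. along the cycle 1 → 1 with weight 1 and length 1. So λ(A) = 1/1 = 1.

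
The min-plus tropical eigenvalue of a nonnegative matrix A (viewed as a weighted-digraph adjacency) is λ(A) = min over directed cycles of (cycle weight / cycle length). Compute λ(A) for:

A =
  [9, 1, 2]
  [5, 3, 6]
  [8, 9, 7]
λ(A) = 3

Enumerate directed cycles and compute their means (weight / length). Sample:
  cycle 0 → 0: weight = 9, length = 1, mean = 9/1 ≈ 9.000
  cycle 1 → 1: weight = 3, length = 1, mean = 3/1 ≈ 3.000
  cycle 2 → 2: weight = 7, length = 1, mean = 7/1 ≈ 7.000
  cycle 0 → 1 → 0: weight = 6, length = 2, mean = 6/2 ≈ 3.000
  cycle 0 → 2 → 0: weight = 10, length = 2, mean = 10/2 ≈ 5.000
  cycle 1 → 0 → 1: weight = 6, length = 2, mean = 6/2 ≈ 3.000
Minimum mean = 3.000, attained e.g. along the cycle 1 → 1 with weight 3 and length 1. So λ(A) = 3/1 = 3.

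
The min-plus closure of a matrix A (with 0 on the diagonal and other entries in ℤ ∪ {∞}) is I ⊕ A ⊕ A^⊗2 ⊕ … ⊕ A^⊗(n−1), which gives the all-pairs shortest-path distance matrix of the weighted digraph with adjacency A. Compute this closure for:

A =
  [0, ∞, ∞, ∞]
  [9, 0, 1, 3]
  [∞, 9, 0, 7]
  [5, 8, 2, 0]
Closure =
  [0, ∞, ∞, ∞]
  [8, 0, 1, 3]
  [12, 9, 0, 7]
  [5, 8, 2, 0]

This is the Floyd-Warshall all-pairs shortest-path computation. For each intermediate vertex k = 0, 1, …, 3, update dist[i][j] ← min(dist[i][j], dist[i][k] + dist[k][j]). The final matrix gives, for each (i, j), the minimum total weight of any directed path from i to j (possibly empty when i = j).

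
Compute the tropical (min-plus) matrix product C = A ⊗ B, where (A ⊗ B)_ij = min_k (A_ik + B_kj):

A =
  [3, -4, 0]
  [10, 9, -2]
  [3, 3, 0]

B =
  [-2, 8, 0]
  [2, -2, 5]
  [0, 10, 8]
A ⊗ B =
  [-2, -6, 1]
  [-2, 7, 6]
  [0, 1, 3]

Apply the min-plus product entry-by-entry:
  C[0][0] = min over k of (A[0][0] + B[0][0] = 3 + -2 = 1, A[0][1] + B[1][0] = -4 + 2 = -2, A[0][2] + B[2][0] = 0 + 0 = 0) = -2 (attained at k = 1)
  C[0][1] = min over k of (A[0][0] + B[0][1] = 3 + 8 = 11, A[0][1] + B[1][1] = -4 + -2 = -6, A[0][2] + B[2][1] = 0 + 10 = 10) = -6 (attained at k = 1)
  C[0][2] = min over k of (A[0][0] + B[0][2] = 3 + 0 = 3, A[0][1] + B[1][2] = -4 + 5 = 1, A[0][2] + B[2][2] = 0 + 8 = 8) = 1 (attained at k = 1)
  C[1][0] = min over k of (A[1][0] + B[0][0] = 10 + -2 = 8, A[1][1] + B[1][0] = 9 + 2 = 11, A[1][2] + B[2][0] = -2 + 0 = -2) = -2 (attained at k = 2)
  C[1][1] = min over k of (A[1][0] + B[0][1] = 10 + 8 = 18, A[1][1] + B[1][1] = 9 + -2 = 7, A[1][2] + B[2][1] = -2 + 10 = 8) = 7 (attained at k = 1)
  C[1][2] = min over k of (A[1][0] + B[0][2] = 10 + 0 = 10, A[1][1] + B[1][2] = 9 + 5 = 14, A[1][2] + B[2][2] = -2 + 8 = 6) = 6 (attained at k = 2)
  C[2][0] = min over k of (A[2][0] + B[0][0] = 3 + -2 = 1, A[2][1] + B[1][0] = 3 + 2 = 5, A[2][2] + B[2][0] = 0 + 0 = 0) = 0 (attained at k = 2)
  C[2][1] = min over k of (A[2][0] + B[0][1] = 3 + 8 = 11, A[2][1] + B[1][1] = 3 + -2 = 1, A[2][2] + B[2][1] = 0 + 10 = 10) = 1 (attained at k = 1)
  C[2][2] = min over k of (A[2][0] + B[0][2] = 3 + 0 = 3, A[2][1] + B[1][2] = 3 + 5 = 8, A[2][2] + B[2][2] = 0 + 8 = 8) = 3 (attained at k = 0)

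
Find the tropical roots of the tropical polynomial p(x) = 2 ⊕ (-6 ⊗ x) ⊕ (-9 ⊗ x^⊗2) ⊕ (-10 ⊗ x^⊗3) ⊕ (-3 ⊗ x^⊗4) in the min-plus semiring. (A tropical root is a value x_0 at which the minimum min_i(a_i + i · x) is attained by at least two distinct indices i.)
Roots: {-7, 1, 3, 8}

Each tropical root is a break point of the lower envelope of the lines y = a_i + i · x (there are 5 lines, with slopes 0, 1, ..., 4). Only the lines that attain the minimum somewhere contribute to roots; other lines are dominated. Here the surviving (envelope) indices are i = 4, i = 3, i = 2, i = 1, i = 0.
Intersections between consecutive envelope lines give the roots: for adjacent envelope indices i < j the intersection is x = (a_i − a_j) / (j − i). Reading off the sorted break points: {-7, 1, 3, 8}.
Verification: at each break x_0, at least two indices attain the minimum of min_i(a_i + i · x_0).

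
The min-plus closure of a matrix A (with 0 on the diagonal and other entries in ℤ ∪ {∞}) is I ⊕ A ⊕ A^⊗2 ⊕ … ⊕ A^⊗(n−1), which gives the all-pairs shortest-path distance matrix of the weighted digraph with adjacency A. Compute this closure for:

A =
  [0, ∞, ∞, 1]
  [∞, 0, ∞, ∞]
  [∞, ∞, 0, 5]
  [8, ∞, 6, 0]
Closure =
  [0, ∞, 7, 1]
  [∞, 0, ∞, ∞]
  [13, ∞, 0, 5]
  [8, ∞, 6, 0]

This is the Floyd-Warshall all-pairs shortest-path computation. For each intermediate vertex k = 0, 1, …, 3, update dist[i][j] ← min(dist[i][j], dist[i][k] + dist[k][j]). The final matrix gives, for each (i, j), the minimum total weight of any directed path from i to j (possibly empty when i = j).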